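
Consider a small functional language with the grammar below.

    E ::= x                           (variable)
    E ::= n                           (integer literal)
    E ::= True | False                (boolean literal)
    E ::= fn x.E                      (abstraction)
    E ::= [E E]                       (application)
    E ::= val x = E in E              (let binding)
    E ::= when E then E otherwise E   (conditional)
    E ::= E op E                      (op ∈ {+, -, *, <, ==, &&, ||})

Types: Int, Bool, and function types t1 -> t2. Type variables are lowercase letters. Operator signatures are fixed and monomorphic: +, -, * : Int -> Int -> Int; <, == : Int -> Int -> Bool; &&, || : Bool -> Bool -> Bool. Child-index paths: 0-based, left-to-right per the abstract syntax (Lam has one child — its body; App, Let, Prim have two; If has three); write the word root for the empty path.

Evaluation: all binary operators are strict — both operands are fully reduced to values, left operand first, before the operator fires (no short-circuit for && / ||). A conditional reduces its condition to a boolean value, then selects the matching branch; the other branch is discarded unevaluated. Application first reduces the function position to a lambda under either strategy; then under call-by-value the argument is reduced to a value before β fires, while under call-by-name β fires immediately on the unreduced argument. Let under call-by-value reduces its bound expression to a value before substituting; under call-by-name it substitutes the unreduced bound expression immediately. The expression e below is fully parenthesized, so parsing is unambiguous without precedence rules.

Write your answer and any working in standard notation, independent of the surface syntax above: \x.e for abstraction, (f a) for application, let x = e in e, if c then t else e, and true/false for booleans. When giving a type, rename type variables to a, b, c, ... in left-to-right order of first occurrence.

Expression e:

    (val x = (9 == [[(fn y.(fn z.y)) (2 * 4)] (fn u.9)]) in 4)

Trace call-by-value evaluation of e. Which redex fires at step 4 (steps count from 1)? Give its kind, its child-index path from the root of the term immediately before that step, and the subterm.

Answer: delta at 0 : (9 == 8)

Trace:
step 0: (let x = (9 == (((\y.(\z.y)) (2 * 4)) (\u.9))) in 4)
step 1: [delta@0.1.0.1] (let x = (9 == (((\y.(\z.y)) 8) (\u.9))) in 4)
step 2: [beta@0.1.0] (let x = (9 == ((\z.8) (\u.9))) in 4)
step 3: [beta@0.1] (let x = (9 == 8) in 4)
step 4: [delta@0] (let x = false in 4)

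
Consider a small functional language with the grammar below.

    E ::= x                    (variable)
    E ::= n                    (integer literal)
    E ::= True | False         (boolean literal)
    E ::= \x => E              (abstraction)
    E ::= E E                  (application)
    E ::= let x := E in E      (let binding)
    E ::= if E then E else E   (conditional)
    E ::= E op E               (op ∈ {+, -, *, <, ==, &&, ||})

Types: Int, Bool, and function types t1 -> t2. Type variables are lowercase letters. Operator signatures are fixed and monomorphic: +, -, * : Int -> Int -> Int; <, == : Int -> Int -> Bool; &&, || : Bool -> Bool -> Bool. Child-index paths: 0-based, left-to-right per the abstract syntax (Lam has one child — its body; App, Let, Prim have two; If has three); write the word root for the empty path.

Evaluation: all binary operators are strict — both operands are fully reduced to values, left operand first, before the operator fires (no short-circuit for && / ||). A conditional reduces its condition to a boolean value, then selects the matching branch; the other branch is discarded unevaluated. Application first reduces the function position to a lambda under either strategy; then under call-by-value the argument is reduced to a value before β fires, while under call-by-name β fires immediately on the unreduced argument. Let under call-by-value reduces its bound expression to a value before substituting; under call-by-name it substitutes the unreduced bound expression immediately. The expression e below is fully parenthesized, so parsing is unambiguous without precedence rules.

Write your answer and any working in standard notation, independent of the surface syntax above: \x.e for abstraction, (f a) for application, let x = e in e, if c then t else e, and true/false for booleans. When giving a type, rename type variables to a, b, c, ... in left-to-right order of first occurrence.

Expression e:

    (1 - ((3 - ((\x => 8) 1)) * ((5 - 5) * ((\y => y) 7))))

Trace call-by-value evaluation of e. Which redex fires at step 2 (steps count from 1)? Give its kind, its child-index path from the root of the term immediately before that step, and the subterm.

Answer: delta at 1.0 : (3 - 8)

Working:
step 0: (1 - ((3 - ((\x.8) 1)) * ((5 - 5) * ((\y.y) 7))))
step 1: [beta@1.0.1] (1 - ((3 - 8) * ((5 - 5) * ((\y.y) 7))))
step 2: [delta@1.0] (1 - (-5 * ((5 - 5) * ((\y.y) 7))))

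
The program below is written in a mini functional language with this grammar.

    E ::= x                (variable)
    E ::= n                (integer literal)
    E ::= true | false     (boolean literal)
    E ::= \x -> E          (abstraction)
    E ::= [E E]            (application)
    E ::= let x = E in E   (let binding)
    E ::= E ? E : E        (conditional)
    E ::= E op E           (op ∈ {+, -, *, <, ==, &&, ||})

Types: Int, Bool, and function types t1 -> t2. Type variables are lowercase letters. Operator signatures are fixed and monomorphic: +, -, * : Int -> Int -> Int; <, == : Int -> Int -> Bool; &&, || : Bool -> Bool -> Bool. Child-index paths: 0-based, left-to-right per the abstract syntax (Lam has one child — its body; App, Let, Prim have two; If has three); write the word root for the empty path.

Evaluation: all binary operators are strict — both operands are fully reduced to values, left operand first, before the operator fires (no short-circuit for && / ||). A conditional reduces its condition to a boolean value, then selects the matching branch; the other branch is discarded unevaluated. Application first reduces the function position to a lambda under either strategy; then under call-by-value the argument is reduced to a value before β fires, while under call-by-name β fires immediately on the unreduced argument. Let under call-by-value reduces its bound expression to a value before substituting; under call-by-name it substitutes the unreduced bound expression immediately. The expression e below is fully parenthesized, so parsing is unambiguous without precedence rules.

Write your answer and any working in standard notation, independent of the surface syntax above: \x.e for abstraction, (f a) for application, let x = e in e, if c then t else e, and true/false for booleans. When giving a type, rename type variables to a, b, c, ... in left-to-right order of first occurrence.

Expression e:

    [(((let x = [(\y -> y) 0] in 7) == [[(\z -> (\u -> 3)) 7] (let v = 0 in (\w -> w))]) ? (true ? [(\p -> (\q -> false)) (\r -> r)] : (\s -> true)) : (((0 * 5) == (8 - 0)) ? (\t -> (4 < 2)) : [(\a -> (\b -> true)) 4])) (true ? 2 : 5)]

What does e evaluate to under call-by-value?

Derivation:
step 0: ((if ((let x = ((\y.y) 0) in 7) == (((\z.(\u.3)) 7) (let v = 0 in (\w.w)))) then (if true then ((\p.(\q.false)) (\r.r)) else (\s.true)) else (if ((0 * 5) == (8 - 0)) then (\t.(4 < 2)) else ((\a.(\b.true)) 4))) (if true then 2 else 5))
step 1: [beta@0.0.0.0] ((if ((let x = 0 in 7) == (((\z.(\u.3)) 7) (let v = 0 in (\w.w)))) then (if true then ((\p.(\q.false)) (\r.r)) else (\s.true)) else (if ((0 * 5) == (8 - 0)) then (\t.(4 < 2)) else ((\a.(\b.true)) 4))) (if true then 2 else 5))
step 2: [let@0.0.0] ((if (7 == (((\z.(\u.3)) 7) (let v = 0 in (\w.w)))) then (if true then ((\p.(\q.false)) (\r.r)) else (\s.true)) else (if ((0 * 5) == (8 - 0)) then (\t.(4 < 2)) else ((\a.(\b.true)) 4))) (if true then 2 else 5))
step 3: [beta@0.0.1.0] ((if (7 == ((\u.3) (let v = 0 in (\w.w)))) then (if true then ((\p.(\q.false)) (\r.r)) else (\s.true)) else (if ((0 * 5) == (8 - 0)) then (\t.(4 < 2)) else ((\a.(\b.true)) 4))) (if true then 2 else 5))
step 4: [let@0.0.1.1] ((if (7 == ((\u.3) (\w.w))) then (if true then ((\p.(\q.false)) (\r.r)) else (\s.true)) else (if ((0 * 5) == (8 - 0)) then (\t.(4 < 2)) else ((\a.(\b.true)) 4))) (if true then 2 else 5))
step 5: [beta@0.0.1] ((if (7 == 3) then (if true then ((\p.(\q.false)) (\r.r)) else (\s.true)) else (if ((0 * 5) == (8 - 0)) then (\t.(4 < 2)) else ((\a.(\b.true)) 4))) (if true then 2 else 5))
step 6: [delta@0.0] ((if false then (if true then ((\p.(\q.false)) (\r.r)) else (\s.true)) else (if ((0 * 5) == (8 - 0)) then (\t.(4 < 2)) else ((\a.(\b.true)) 4))) (if true then 2 else 5))
step 7: [if@0] ((if ((0 * 5) == (8 - 0)) then (\t.(4 < 2)) else ((\a.(\b.true)) 4)) (if true then 2 else 5))
step 8: [delta@0.0.0] ((if (0 == (8 - 0)) then (\t.(4 < 2)) else ((\a.(\b.true)) 4)) (if true then 2 else 5))
step 9: [delta@0.0.1] ((if (0 == 8) then (\t.(4 < 2)) else ((\a.(\b.true)) 4)) (if true then 2 else 5))
step 10: [delta@0.0] ((if false then (\t.(4 < 2)) else ((\a.(\b.true)) 4)) (if true then 2 else 5))
step 11: [if@0] (((\a.(\b.true)) 4) (if true then 2 else 5))
step 12: [beta@0] ((\b.true) (if true then 2 else 5))
step 13: [if@1] ((\b.true) 2)
step 14: [beta@root] true

Answer: true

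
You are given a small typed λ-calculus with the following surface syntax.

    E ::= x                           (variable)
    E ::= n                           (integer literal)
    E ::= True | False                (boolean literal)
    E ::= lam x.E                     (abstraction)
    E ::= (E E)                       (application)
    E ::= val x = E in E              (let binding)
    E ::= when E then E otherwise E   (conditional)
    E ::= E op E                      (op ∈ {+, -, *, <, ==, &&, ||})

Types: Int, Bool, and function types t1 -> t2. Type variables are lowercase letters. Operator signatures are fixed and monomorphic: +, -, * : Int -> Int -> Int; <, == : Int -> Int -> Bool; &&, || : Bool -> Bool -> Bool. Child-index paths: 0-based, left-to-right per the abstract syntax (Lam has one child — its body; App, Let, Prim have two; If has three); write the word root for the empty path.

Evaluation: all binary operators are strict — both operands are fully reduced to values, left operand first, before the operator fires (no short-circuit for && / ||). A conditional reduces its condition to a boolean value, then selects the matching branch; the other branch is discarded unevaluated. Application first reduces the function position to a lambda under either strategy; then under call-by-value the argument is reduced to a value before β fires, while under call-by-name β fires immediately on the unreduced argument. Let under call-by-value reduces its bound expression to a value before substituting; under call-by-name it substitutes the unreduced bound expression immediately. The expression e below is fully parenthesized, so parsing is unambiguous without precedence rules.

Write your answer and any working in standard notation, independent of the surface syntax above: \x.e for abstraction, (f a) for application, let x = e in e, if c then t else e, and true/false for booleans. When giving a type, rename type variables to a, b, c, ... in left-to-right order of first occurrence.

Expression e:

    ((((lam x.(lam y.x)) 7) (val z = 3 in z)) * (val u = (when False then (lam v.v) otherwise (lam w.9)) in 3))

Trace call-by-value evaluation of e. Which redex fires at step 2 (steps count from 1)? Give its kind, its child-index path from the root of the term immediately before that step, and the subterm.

Answer: let at 0.1 : (let z = 3 in z)

Trace:
step 0: ((((\x.(\y.x)) 7) (let z = 3 in z)) * (let u = (if false then (\v.v) else (\w.9)) in 3))
step 1: [beta@0.0] (((\y.7) (let z = 3 in z)) * (let u = (if false then (\v.v) else (\w.9)) in 3))
step 2: [let@0.1] (((\y.7) 3) * (let u = (if false then (\v.v) else (\w.9)) in 3))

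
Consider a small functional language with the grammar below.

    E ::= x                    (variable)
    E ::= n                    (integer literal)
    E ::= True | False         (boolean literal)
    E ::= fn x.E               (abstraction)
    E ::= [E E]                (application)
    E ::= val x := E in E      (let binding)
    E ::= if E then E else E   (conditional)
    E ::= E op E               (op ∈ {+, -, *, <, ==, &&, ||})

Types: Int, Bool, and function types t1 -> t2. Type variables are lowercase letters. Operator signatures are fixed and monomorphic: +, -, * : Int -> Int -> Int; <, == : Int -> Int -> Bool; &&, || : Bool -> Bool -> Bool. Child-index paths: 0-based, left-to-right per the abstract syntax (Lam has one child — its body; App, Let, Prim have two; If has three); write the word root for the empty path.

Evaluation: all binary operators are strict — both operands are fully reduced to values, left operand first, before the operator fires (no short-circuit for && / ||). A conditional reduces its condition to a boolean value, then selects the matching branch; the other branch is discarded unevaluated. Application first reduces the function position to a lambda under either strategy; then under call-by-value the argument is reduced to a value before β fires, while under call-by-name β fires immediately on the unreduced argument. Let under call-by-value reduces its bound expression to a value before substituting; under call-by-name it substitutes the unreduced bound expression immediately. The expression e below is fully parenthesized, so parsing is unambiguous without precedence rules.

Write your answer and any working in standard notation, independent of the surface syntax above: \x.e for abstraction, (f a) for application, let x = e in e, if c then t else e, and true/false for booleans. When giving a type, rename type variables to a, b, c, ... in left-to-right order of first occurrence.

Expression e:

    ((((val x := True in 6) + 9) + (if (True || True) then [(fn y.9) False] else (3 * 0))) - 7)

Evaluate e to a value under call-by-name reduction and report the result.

Trace:
step 0: ((((let x = true in 6) + 9) + (if (true || true) then ((\y.9) false) else (3 * 0))) - 7)
step 1: [let@0.0.0] (((6 + 9) + (if (true || true) then ((\y.9) false) else (3 * 0))) - 7)
step 2: [delta@0.0] ((15 + (if (true || true) then ((\y.9) false) else (3 * 0))) - 7)
step 3: [delta@0.1.0] ((15 + (if true then ((\y.9) false) else (3 * 0))) - 7)
step 4: [if@0.1] ((15 + ((\y.9) false)) - 7)
step 5: [beta@0.1] ((15 + 9) - 7)
step 6: [delta@0] (24 - 7)
step 7: [delta@root] 17

Answer: 17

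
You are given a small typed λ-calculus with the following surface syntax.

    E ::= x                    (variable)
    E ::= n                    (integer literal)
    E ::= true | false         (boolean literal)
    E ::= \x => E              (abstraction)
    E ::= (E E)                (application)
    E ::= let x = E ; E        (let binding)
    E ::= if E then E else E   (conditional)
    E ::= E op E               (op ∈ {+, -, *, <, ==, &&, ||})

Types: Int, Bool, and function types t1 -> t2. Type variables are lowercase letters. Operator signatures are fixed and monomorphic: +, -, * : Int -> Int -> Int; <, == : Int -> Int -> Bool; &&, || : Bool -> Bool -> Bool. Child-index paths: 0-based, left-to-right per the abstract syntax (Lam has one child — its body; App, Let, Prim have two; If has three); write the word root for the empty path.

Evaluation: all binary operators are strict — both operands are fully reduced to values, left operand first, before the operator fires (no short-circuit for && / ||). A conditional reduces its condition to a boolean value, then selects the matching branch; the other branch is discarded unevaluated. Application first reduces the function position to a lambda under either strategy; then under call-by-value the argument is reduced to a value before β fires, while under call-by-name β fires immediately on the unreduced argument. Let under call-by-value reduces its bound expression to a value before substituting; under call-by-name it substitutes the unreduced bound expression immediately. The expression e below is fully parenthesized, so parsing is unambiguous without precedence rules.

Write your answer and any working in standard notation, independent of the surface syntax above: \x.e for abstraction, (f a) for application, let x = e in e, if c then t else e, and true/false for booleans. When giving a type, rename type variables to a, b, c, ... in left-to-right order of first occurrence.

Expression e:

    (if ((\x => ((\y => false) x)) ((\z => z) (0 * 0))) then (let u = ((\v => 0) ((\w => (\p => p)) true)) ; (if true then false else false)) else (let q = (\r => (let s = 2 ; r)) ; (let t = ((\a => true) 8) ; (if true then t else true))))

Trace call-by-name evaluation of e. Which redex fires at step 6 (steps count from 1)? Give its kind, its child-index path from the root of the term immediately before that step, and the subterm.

Answer: if at root : (if true then ((\a.true) 8) else true)

Trace:
step 0: (if ((\x.((\y.false) x)) ((\z.z) (0 * 0))) then (let u = ((\v.0) ((\w.(\p.p)) true)) in (if true then false else false)) else (let q = (\r.(let s = 2 in r)) in (let t = ((\a.true) 8) in (if true then t else true))))
step 1: [beta@0] (if ((\y.false) ((\z.z) (0 * 0))) then (let u = ((\v.0) ((\w.(\p.p)) true)) in (if true then false else false)) else (let q = (\r.(let s = 2 in r)) in (let t = ((\a.true) 8) in (if true then t else true))))
step 2: [beta@0] (if false then (let u = ((\v.0) ((\w.(\p.p)) true)) in (if true then false else false)) else (let q = (\r.(let s = 2 in r)) in (let t = ((\a.true) 8) in (if true then t else true))))
step 3: [if@root] (let q = (\r.(let s = 2 in r)) in (let t = ((\a.true) 8) in (if true then t else true)))
step 4: [let@root] (let t = ((\a.true) 8) in (if true then t else true))
step 5: [let@root] (if true then ((\a.true) 8) else true)
step 6: [if@root] ((\a.true) 8)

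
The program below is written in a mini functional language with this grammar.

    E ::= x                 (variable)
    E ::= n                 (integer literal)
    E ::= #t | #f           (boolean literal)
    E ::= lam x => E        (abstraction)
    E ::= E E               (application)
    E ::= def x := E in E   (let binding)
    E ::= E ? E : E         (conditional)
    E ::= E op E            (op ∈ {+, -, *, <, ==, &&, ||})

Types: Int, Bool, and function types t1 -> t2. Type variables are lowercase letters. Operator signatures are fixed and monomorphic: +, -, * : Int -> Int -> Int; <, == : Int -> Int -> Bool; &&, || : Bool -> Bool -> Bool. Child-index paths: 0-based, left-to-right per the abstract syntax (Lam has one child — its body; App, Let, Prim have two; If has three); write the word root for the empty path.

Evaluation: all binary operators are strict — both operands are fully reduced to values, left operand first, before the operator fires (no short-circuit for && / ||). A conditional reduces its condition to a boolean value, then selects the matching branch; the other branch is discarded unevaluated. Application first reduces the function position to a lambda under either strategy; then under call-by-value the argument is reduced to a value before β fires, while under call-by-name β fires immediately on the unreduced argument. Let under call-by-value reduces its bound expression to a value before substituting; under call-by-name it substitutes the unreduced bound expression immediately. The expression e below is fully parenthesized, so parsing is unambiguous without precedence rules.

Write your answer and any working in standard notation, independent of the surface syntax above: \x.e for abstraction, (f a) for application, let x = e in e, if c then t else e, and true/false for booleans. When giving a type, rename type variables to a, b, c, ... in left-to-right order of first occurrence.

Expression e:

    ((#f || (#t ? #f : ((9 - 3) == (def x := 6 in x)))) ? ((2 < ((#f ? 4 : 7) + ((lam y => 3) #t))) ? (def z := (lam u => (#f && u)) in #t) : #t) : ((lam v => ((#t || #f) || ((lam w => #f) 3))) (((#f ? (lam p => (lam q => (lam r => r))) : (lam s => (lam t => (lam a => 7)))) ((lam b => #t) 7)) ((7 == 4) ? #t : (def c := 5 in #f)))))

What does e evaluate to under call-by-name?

Answer: true

Working:
step 0: (if (false || (if true then false else ((9 - 3) == (let x = 6 in x)))) then (if (2 < ((if false then 4 else 7) + ((\y.3) true))) then (let z = (\u.(false && u)) in true) else true) else ((\v.((true || false) || ((\w.false) 3))) (((if false then (\p.(\q.(\r.r))) else (\s.(\t.(\a.7)))) ((\b.true) 7)) (if (7 == 4) then true else (let c = 5 in false)))))
step 1: [if@0.1] (if (false || false) then (if (2 < ((if false then 4 else 7) + ((\y.3) true))) then (let z = (\u.(false && u)) in true) else true) else ((\v.((true || false) || ((\w.false) 3))) (((if false then (\p.(\q.(\r.r))) else (\s.(\t.(\a.7)))) ((\b.true) 7)) (if (7 == 4) then true else (let c = 5 in false)))))
step 2: [delta@0] (if false then (if (2 < ((if false then 4 else 7) + ((\y.3) true))) then (let z = (\u.(false && u)) in true) else true) else ((\v.((true || false) || ((\w.false) 3))) (((if false then (\p.(\q.(\r.r))) else (\s.(\t.(\a.7)))) ((\b.true) 7)) (if (7 == 4) then true else (let c = 5 in false)))))
step 3: [if@root] ((\v.((true || false) || ((\w.false) 3))) (((if false then (\p.(\q.(\r.r))) else (\s.(\t.(\a.7)))) ((\b.true) 7)) (if (7 == 4) then true else (let c = 5 in false))))
step 4: [beta@root] ((true || false) || ((\w.false) 3))
step 5: [delta@0] (true || ((\w.false) 3))
step 6: [beta@1] (true || false)
step 7: [delta@root] true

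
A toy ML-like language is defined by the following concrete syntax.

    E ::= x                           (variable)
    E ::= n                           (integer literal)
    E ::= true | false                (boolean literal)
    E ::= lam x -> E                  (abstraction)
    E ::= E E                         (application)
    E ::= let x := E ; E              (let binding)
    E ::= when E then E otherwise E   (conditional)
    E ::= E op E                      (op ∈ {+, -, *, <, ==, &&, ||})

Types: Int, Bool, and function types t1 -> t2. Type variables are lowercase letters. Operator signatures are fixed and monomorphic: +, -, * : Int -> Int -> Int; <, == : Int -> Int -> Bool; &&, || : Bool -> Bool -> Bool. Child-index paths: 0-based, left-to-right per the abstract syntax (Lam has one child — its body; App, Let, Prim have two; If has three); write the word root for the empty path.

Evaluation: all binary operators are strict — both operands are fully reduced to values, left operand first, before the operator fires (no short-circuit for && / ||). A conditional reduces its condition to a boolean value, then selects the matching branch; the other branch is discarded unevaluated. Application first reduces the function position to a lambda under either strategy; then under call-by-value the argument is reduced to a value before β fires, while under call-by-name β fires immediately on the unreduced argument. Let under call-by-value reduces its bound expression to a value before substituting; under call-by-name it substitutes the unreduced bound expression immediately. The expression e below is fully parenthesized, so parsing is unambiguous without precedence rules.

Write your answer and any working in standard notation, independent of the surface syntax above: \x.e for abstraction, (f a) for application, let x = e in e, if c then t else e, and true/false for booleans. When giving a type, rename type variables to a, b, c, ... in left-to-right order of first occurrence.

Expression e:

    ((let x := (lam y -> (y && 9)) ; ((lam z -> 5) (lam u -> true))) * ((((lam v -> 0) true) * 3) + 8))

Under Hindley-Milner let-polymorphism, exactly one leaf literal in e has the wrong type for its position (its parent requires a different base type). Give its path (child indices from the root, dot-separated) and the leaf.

Working:
y : a
  unify a ~ Bool
  unify Int ~ Bool
  FAIL: mismatch Int ~ Bool

Answer: 0.0.0.1 : 9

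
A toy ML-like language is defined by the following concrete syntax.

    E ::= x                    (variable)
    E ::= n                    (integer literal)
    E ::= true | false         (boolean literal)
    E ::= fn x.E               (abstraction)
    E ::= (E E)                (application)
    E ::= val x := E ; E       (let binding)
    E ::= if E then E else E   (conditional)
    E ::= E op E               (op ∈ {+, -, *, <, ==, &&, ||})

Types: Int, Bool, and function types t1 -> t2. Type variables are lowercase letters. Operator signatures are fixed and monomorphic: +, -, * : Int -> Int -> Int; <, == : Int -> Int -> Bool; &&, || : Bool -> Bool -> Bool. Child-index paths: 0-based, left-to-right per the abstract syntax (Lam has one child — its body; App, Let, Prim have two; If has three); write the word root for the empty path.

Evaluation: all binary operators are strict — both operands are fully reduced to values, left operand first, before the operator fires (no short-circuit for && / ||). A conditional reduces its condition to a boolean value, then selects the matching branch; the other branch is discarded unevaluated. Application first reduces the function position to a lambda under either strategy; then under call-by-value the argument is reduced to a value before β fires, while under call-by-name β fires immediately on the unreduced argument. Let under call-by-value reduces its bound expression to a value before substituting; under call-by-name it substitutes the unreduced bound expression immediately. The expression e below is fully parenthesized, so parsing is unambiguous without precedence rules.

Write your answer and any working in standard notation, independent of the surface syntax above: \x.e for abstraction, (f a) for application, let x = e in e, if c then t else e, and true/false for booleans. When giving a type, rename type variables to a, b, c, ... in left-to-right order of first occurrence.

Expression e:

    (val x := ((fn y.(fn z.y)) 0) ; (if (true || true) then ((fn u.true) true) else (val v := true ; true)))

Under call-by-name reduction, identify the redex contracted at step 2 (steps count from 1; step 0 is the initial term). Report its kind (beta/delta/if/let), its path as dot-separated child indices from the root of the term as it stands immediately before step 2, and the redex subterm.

Answer: delta at 0 : (true || true)

Derivation:
step 0: (let x = ((\y.(\z.y)) 0) in (if (true || true) then ((\u.true) true) else (let v = true in true)))
step 1: [let@root] (if (true || true) then ((\u.true) true) else (let v = true in true))
step 2: [delta@0] (if true then ((\u.true) true) else (let v = true in true))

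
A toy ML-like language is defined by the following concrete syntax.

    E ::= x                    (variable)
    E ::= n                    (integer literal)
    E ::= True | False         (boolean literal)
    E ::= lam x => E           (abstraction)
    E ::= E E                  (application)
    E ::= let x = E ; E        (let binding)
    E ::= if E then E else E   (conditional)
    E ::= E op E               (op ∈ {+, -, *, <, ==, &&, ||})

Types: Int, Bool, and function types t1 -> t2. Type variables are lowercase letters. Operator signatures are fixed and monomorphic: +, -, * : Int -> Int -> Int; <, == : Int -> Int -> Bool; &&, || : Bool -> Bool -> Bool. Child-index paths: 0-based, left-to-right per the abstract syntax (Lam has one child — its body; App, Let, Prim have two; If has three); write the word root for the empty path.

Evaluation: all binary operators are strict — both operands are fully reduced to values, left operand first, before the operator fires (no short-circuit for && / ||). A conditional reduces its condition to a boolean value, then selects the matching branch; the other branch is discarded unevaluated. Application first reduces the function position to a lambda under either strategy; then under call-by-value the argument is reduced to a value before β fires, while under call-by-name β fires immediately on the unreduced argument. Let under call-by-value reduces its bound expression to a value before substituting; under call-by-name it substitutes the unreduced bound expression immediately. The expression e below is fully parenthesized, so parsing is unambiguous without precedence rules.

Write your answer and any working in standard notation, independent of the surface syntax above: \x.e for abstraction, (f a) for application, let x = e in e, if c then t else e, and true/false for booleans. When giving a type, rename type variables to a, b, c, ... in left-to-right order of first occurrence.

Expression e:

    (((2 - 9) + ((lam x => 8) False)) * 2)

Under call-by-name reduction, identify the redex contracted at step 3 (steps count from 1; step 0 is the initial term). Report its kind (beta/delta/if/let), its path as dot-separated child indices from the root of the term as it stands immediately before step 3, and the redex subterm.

Derivation:
step 0: (((2 - 9) + ((\x.8) false)) * 2)
step 1: [delta@0.0] ((-7 + ((\x.8) false)) * 2)
step 2: [beta@0.1] ((-7 + 8) * 2)
step 3: [delta@0] (1 * 2)

Answer: delta at 0 : (-7 + 8)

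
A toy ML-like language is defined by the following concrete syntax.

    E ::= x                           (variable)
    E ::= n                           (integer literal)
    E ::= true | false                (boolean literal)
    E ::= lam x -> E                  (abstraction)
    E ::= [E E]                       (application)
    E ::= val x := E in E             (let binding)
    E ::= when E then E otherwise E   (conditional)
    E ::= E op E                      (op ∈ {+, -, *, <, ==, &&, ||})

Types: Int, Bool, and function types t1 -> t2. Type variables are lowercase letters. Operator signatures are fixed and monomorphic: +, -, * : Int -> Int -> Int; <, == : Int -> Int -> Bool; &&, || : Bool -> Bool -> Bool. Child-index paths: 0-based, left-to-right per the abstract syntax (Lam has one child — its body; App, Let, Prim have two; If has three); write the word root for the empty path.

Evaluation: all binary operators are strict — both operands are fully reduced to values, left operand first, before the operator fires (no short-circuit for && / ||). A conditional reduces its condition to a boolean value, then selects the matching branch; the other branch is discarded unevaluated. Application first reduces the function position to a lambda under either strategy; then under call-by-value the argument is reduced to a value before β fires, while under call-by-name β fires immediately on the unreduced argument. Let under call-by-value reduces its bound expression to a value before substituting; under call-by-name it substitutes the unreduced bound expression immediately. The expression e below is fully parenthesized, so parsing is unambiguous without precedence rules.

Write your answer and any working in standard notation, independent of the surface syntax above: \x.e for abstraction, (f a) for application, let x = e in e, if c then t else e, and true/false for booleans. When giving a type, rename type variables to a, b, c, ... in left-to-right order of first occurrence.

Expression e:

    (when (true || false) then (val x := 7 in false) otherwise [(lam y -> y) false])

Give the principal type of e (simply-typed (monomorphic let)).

Trace:
  unify Bool ~ Bool
  unify Bool ~ Bool
  unify Bool ~ Bool
let x : Int
y : a
\y._ : a -> a
  unify a -> a ~ Bool -> b
  unify a ~ Bool
  unify Bool ~ b
_ _ : Bool
  unify Bool ~ Bool

Answer: Bool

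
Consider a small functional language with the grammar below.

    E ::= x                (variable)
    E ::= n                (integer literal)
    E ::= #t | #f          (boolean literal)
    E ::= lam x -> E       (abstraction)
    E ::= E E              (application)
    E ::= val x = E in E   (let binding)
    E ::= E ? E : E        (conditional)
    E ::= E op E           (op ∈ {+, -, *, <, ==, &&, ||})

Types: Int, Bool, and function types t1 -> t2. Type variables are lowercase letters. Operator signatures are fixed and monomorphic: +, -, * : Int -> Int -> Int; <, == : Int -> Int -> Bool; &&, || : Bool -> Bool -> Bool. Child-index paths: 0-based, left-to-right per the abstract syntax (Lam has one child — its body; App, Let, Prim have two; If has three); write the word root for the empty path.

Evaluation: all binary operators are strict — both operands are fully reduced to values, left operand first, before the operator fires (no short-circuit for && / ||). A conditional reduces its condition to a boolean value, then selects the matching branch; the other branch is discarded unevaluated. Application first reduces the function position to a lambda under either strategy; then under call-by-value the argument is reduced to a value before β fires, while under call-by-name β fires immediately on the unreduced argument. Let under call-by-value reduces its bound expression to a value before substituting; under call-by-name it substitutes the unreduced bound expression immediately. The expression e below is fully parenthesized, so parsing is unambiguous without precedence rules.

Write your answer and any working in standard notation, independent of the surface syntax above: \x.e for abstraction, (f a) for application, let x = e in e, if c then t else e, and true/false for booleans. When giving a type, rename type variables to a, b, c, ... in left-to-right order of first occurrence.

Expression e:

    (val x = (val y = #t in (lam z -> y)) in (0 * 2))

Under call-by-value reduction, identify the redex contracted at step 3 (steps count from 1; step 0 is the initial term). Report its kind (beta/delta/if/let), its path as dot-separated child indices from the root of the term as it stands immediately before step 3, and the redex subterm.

Derivation:
step 0: (let x = (let y = true in (\z.y)) in (0 * 2))
step 1: [let@0] (let x = (\z.true) in (0 * 2))
step 2: [let@root] (0 * 2)
step 3: [delta@root] 0

Answer: delta at root : (0 * 2)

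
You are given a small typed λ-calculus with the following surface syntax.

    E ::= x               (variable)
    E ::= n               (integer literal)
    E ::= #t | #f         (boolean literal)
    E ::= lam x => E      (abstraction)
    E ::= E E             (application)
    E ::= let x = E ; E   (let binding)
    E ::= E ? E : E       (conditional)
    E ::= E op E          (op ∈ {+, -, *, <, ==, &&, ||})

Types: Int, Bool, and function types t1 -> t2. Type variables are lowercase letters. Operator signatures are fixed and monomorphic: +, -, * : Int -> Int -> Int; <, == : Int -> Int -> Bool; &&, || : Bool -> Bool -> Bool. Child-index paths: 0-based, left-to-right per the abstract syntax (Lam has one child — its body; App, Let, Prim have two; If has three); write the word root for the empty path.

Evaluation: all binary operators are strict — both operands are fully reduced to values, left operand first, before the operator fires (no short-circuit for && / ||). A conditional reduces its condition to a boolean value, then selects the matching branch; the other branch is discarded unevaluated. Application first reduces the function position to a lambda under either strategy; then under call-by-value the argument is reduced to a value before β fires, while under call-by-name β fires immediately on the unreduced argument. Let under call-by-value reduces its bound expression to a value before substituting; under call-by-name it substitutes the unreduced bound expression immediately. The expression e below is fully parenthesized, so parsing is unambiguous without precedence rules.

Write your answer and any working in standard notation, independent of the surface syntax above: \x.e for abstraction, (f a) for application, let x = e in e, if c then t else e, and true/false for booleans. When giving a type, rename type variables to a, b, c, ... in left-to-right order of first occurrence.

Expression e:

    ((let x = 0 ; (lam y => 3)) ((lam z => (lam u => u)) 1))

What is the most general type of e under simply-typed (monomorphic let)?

Answer: Int

Trace:
let x : Int
\y._ : a -> Int
u : c
\u._ : c -> c
\z._ : b -> c -> c
  unify b -> c -> c ~ Int -> d
  unify b ~ Int
  unify c -> c ~ d
_ _ : c -> c
  unify a -> Int ~ (c -> c) -> e
  unify a ~ c -> c
  unify Int ~ e
_ _ : Int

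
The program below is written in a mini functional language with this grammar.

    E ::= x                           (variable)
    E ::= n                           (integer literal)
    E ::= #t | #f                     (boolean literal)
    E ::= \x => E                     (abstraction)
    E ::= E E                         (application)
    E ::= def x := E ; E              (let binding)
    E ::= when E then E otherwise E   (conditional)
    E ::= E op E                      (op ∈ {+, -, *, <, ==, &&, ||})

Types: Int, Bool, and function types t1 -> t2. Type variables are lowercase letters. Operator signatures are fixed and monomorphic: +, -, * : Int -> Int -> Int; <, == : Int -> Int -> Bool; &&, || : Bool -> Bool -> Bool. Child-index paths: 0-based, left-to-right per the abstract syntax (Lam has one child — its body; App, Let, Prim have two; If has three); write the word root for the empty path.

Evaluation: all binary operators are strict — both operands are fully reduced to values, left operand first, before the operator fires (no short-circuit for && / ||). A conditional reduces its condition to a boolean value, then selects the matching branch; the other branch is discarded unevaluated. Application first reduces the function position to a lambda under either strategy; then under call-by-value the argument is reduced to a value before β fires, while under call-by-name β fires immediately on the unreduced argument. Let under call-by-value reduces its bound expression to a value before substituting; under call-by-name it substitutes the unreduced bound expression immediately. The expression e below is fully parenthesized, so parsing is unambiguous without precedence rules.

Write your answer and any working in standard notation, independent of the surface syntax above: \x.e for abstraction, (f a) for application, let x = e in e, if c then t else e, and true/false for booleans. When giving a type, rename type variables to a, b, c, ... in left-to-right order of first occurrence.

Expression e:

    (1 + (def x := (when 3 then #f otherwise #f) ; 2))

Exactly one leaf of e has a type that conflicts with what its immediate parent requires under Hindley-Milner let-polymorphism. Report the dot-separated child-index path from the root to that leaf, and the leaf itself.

Derivation:
  unify Int ~ Int
  unify Int ~ Bool
  FAIL: mismatch Int ~ Bool

Answer: 1.0.0 : 3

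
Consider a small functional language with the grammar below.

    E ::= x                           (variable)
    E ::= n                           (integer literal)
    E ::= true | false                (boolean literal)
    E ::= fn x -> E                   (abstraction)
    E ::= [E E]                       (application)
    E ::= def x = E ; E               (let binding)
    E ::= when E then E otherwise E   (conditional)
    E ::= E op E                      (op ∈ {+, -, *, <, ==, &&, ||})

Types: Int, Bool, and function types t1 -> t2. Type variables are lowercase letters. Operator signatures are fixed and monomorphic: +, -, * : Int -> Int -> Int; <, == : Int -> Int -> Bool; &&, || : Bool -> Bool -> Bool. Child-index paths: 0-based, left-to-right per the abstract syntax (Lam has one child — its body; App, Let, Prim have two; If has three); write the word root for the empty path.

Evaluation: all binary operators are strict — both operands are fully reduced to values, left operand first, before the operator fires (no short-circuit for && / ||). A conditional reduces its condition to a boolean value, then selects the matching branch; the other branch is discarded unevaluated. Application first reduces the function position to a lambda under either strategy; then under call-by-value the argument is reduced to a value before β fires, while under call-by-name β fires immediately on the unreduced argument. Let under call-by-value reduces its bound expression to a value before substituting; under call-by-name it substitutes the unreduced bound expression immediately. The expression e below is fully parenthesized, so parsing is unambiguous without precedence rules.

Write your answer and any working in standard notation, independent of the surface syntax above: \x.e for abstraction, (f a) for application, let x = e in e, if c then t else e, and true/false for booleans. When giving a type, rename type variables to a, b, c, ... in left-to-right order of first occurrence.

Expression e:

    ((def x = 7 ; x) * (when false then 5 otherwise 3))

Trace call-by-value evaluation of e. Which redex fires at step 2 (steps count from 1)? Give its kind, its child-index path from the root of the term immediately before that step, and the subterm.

Answer: if at 1 : (if false then 5 else 3)

Derivation:
step 0: ((let x = 7 in x) * (if false then 5 else 3))
step 1: [let@0] (7 * (if false then 5 else 3))
step 2: [if@1] (7 * 3)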